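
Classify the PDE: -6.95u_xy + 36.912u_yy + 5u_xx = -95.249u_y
Rewriting in standard form: 5u_xx - 6.95u_xy + 36.912u_yy + 95.249u_y = 0. A = 5, B = -6.95, C = 36.912. Discriminant B² - 4AC = -689.9375. Since -689.9375 < 0, elliptic.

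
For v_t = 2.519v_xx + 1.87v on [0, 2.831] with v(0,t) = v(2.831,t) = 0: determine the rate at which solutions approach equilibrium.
Eigenvalues: λₙ = 2.519n²π²/2.831² - 1.87.
First three modes:
  n=1: λ₁ = 2.519π²/2.831² - 1.87 ≈ 1.232
  n=2: λ₂ = 10.076π²/2.831² - 1.87 ≈ 10.538
  n=3: λ₃ = 22.671π²/2.831² - 1.87 ≈ 26.048
Since 2.519π²/2.831² ≈ 3.102 > 1.87, all λₙ > 0.
The n=1 mode decays slowest → dominates as t → ∞.
Asymptotic: v ~ c₁ sin(πx/2.831) e^{-λ₁t} with decay rate λ₁ ≈ 1.232.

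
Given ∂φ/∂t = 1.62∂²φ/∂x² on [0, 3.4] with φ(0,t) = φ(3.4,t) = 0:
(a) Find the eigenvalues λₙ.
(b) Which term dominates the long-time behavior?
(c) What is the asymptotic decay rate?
Eigenvalues: λₙ = 1.62n²π²/3.4².
First three modes:
  n=1: λ₁ = 1.62π²/3.4² ≈ 1.383
  n=2: λ₂ = 6.48π²/3.4² ≈ 5.532 (4× faster decay)
  n=3: λ₃ = 14.58π²/3.4² ≈ 12.448 (9× faster decay)
As t → ∞, higher modes decay exponentially faster. The n=1 mode dominates: φ ~ c₁ sin(πx/3.4) e^{-λ₁t}.
Decay rate: λ₁ = 1.62π²/3.4² ≈ 1.383.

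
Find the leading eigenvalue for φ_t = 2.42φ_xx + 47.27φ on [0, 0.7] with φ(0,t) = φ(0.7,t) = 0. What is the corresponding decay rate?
Eigenvalues: λₙ = 2.42n²π²/0.7² - 47.27.
First three modes:
  n=1: λ₁ = 2.42π²/0.7² - 47.27 ≈ 1.474
  n=2: λ₂ = 9.68π²/0.7² - 47.27 ≈ 147.705
  n=3: λ₃ = 21.78π²/0.7² - 47.27 ≈ 391.424
Since 2.42π²/0.7² ≈ 48.744 > 47.27, all λₙ > 0.
The n=1 mode decays slowest → dominates as t → ∞.
Asymptotic: φ ~ c₁ sin(πx/0.7) e^{-λ₁t} with decay rate λ₁ ≈ 1.474.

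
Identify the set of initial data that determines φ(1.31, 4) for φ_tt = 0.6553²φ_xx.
Domain of dependence: [-1.3112, 3.9312]. Signals travel at speed 0.6553, so data within |x - 1.31| ≤ 0.6553·4 = 2.6212 can reach the point.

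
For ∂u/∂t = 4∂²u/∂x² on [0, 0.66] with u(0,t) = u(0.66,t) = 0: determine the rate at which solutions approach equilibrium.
Eigenvalues: λₙ = 4n²π²/0.66².
First three modes:
  n=1: λ₁ = 4π²/0.66² ≈ 90.63
  n=2: λ₂ = 16π²/0.66² ≈ 362.52 (4× faster decay)
  n=3: λ₃ = 36π²/0.66² ≈ 815.67 (9× faster decay)
As t → ∞, higher modes decay exponentially faster. The n=1 mode dominates: u ~ c₁ sin(πx/0.66) e^{-λ₁t}.
Decay rate: λ₁ = 4π²/0.66² ≈ 90.63.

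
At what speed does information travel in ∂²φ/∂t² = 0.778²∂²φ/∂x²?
Speed = 0.778. Information travels along characteristics x = x₀ ± 0.778t.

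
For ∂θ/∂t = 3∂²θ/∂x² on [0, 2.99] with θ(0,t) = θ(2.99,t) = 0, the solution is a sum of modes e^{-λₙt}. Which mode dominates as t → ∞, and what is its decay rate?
Eigenvalues: λₙ = 3n²π²/2.99².
First three modes:
  n=1: λ₁ = 3π²/2.99² ≈ 3.312
  n=2: λ₂ = 12π²/2.99² ≈ 13.248 (4× faster decay)
  n=3: λ₃ = 27π²/2.99² ≈ 29.807 (9× faster decay)
As t → ∞, higher modes decay exponentially faster. The n=1 mode dominates: θ ~ c₁ sin(πx/2.99) e^{-λ₁t}.
Decay rate: λ₁ = 3π²/2.99² ≈ 3.312.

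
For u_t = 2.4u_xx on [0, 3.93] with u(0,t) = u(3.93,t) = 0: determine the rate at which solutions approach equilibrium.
Eigenvalues: λₙ = 2.4n²π²/3.93².
First three modes:
  n=1: λ₁ = 2.4π²/3.93² ≈ 1.534
  n=2: λ₂ = 9.6π²/3.93² ≈ 6.135 (4× faster decay)
  n=3: λ₃ = 21.6π²/3.93² ≈ 13.803 (9× faster decay)
As t → ∞, higher modes decay exponentially faster. The n=1 mode dominates: u ~ c₁ sin(πx/3.93) e^{-λ₁t}.
Decay rate: λ₁ = 2.4π²/3.93² ≈ 1.534.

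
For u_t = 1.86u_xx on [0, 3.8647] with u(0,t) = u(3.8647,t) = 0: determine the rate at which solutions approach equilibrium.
Eigenvalues: λₙ = 1.86n²π²/3.8647².
First three modes:
  n=1: λ₁ = 1.86π²/3.8647² ≈ 1.229
  n=2: λ₂ = 7.44π²/3.8647² ≈ 4.916 (4× faster decay)
  n=3: λ₃ = 16.74π²/3.8647² ≈ 11.062 (9× faster decay)
As t → ∞, higher modes decay exponentially faster. The n=1 mode dominates: u ~ c₁ sin(πx/3.8647) e^{-λ₁t}.
Decay rate: λ₁ = 1.86π²/3.8647² ≈ 1.229.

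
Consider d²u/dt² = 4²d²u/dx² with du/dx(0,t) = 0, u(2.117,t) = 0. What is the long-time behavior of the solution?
As t → ∞, u oscillates (no decay). Energy is conserved; the solution oscillates indefinitely as standing waves.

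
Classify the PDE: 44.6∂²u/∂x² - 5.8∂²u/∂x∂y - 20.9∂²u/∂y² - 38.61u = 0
A = 44.6, B = -5.8, C = -20.9. Discriminant B² - 4AC = 3762.2. Since 3762.2 > 0, hyperbolic.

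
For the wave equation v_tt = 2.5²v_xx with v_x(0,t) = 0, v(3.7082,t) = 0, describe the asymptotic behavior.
v oscillates (no decay). Energy is conserved; the solution oscillates indefinitely as standing waves.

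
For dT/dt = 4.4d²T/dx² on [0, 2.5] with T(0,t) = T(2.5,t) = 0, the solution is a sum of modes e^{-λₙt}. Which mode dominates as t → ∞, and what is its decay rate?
Eigenvalues: λₙ = 4.4n²π²/2.5².
First three modes:
  n=1: λ₁ = 4.4π²/2.5² ≈ 6.948
  n=2: λ₂ = 17.6π²/2.5² ≈ 27.793 (4× faster decay)
  n=3: λ₃ = 39.6π²/2.5² ≈ 62.534 (9× faster decay)
As t → ∞, higher modes decay exponentially faster. The n=1 mode dominates: T ~ c₁ sin(πx/2.5) e^{-λ₁t}.
Decay rate: λ₁ = 4.4π²/2.5² ≈ 6.948.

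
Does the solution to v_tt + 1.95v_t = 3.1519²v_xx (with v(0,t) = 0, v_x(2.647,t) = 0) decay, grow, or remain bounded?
v → 0. Damping (γ=1.95) dissipates energy; oscillations decay exponentially.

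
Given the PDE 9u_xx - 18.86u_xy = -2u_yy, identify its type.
Rewriting in standard form: 9u_xx - 18.86u_xy + 2u_yy = 0. The second-order coefficients are A = 9, B = -18.86, C = 2. Since B² - 4AC = 283.6996 > 0, this is a hyperbolic PDE.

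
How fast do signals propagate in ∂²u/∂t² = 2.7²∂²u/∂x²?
Speed = 2.7. Information travels along characteristics x = x₀ ± 2.7t.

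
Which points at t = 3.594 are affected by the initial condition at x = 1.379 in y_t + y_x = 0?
At x = 4.973. The characteristic carries data from (1.379, 0) to (4.973, 3.594).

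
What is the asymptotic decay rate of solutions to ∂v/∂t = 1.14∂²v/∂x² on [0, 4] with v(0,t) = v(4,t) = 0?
Eigenvalues: λₙ = 1.14n²π²/4².
First three modes:
  n=1: λ₁ = 1.14π²/4² ≈ 0.703
  n=2: λ₂ = 4.56π²/4² ≈ 2.813 (4× faster decay)
  n=3: λ₃ = 10.26π²/4² ≈ 6.329 (9× faster decay)
As t → ∞, higher modes decay exponentially faster. The n=1 mode dominates: v ~ c₁ sin(πx/4) e^{-λ₁t}.
Decay rate: λ₁ = 1.14π²/4² ≈ 0.703.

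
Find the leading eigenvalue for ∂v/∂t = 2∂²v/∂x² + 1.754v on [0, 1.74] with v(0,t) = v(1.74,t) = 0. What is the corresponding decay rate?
Eigenvalues: λₙ = 2n²π²/1.74² - 1.754.
First three modes:
  n=1: λ₁ = 2π²/1.74² - 1.754 ≈ 4.766
  n=2: λ₂ = 8π²/1.74² - 1.754 ≈ 24.325
  n=3: λ₃ = 18π²/1.74² - 1.754 ≈ 56.924
Since 2π²/1.74² ≈ 6.52 > 1.754, all λₙ > 0.
The n=1 mode decays slowest → dominates as t → ∞.
Asymptotic: v ~ c₁ sin(πx/1.74) e^{-λ₁t} with decay rate λ₁ ≈ 4.766.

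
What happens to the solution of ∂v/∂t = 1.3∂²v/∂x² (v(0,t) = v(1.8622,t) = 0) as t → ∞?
v → 0. Heat diffuses out through both boundaries.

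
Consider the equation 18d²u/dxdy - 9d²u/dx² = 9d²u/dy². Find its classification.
Rewriting in standard form: -9d²u/dx² + 18d²u/dxdy - 9d²u/dy² = 0. Parabolic. (A = -9, B = 18, C = -9 gives B² - 4AC = 0.)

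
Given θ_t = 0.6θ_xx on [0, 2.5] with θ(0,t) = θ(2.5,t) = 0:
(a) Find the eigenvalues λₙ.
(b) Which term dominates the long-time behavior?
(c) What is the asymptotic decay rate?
Eigenvalues: λₙ = 0.6n²π²/2.5².
First three modes:
  n=1: λ₁ = 0.6π²/2.5² ≈ 0.947
  n=2: λ₂ = 2.4π²/2.5² ≈ 3.79 (4× faster decay)
  n=3: λ₃ = 5.4π²/2.5² ≈ 8.527 (9× faster decay)
As t → ∞, higher modes decay exponentially faster. The n=1 mode dominates: θ ~ c₁ sin(πx/2.5) e^{-λ₁t}.
Decay rate: λ₁ = 0.6π²/2.5² ≈ 0.947.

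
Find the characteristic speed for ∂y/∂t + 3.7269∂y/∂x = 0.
Speed = 3.7269. Information travels along x - 3.7269t = const (rightward).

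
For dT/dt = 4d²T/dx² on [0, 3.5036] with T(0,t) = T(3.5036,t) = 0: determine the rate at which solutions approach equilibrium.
Eigenvalues: λₙ = 4n²π²/3.5036².
First three modes:
  n=1: λ₁ = 4π²/3.5036² ≈ 3.216
  n=2: λ₂ = 16π²/3.5036² ≈ 12.864 (4× faster decay)
  n=3: λ₃ = 36π²/3.5036² ≈ 28.945 (9× faster decay)
As t → ∞, higher modes decay exponentially faster. The n=1 mode dominates: T ~ c₁ sin(πx/3.5036) e^{-λ₁t}.
Decay rate: λ₁ = 4π²/3.5036² ≈ 3.216.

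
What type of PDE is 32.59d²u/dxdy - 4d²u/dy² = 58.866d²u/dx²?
Rewriting in standard form: -58.866d²u/dx² + 32.59d²u/dxdy - 4d²u/dy² = 0. With A = -58.866, B = 32.59, C = -4, the discriminant is 120.2521. This is a hyperbolic PDE.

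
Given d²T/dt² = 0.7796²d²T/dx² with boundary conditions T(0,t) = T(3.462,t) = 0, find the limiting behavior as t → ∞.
T oscillates (no decay). Energy is conserved; the solution oscillates indefinitely as standing waves.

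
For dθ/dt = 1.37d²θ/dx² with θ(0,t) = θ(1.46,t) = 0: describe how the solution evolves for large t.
θ → 0. Heat diffuses out through both boundaries.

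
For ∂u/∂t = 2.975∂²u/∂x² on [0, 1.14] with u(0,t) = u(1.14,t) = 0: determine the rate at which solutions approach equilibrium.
Eigenvalues: λₙ = 2.975n²π²/1.14².
First three modes:
  n=1: λ₁ = 2.975π²/1.14² ≈ 22.593
  n=2: λ₂ = 11.9π²/1.14² ≈ 90.373 (4× faster decay)
  n=3: λ₃ = 26.775π²/1.14² ≈ 203.338 (9× faster decay)
As t → ∞, higher modes decay exponentially faster. The n=1 mode dominates: u ~ c₁ sin(πx/1.14) e^{-λ₁t}.
Decay rate: λ₁ = 2.975π²/1.14² ≈ 22.593.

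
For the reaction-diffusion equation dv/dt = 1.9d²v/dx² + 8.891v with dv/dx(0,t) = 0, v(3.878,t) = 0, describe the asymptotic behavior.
v grows unboundedly. Reaction dominates diffusion (r=8.891 > κπ²/(4L²)≈0.31); solution grows exponentially.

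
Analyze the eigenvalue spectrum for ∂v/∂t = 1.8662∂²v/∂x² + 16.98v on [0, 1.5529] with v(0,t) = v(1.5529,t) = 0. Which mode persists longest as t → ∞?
Eigenvalues: λₙ = 1.8662n²π²/1.5529² - 16.98.
First three modes:
  n=1: λ₁ = 1.8662π²/1.5529² - 16.98 ≈ -9.342
  n=2: λ₂ = 7.4648π²/1.5529² - 16.98 ≈ 13.571
  n=3: λ₃ = 16.7958π²/1.5529² - 16.98 ≈ 51.761
Since 1.8662π²/1.5529² ≈ 7.638 < 16.98, λ₁ < 0.
The n=1 mode grows fastest (−λₙ is largest for n=1) → dominates.
Asymptotic: v ~ c₁ sin(πx/1.5529) e^{9.342t} (exponential growth at rate −λ₁ ≈ 9.342).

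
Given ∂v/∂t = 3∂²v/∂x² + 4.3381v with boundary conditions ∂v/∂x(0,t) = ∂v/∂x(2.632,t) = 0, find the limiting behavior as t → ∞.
v grows unboundedly. With Neumann BCs the constant mode has diffusion eigenvalue 0, so any r > 0 makes it grow like e^(4.3381t); solution grows exponentially.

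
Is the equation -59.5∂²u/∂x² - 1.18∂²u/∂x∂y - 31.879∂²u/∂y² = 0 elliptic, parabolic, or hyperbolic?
Computing B² - 4AC with A = -59.5, B = -1.18, C = -31.879: discriminant = -7585.8096 (negative). Answer: elliptic.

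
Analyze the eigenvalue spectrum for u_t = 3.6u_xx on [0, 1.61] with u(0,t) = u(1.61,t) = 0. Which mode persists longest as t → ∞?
Eigenvalues: λₙ = 3.6n²π²/1.61².
First three modes:
  n=1: λ₁ = 3.6π²/1.61² ≈ 13.707
  n=2: λ₂ = 14.4π²/1.61² ≈ 54.829 (4× faster decay)
  n=3: λ₃ = 32.4π²/1.61² ≈ 123.365 (9× faster decay)
As t → ∞, higher modes decay exponentially faster. The n=1 mode dominates: u ~ c₁ sin(πx/1.61) e^{-λ₁t}.
Decay rate: λ₁ = 3.6π²/1.61² ≈ 13.707.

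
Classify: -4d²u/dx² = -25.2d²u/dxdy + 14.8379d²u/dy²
Rewriting in standard form: -4d²u/dx² + 25.2d²u/dxdy - 14.8379d²u/dy² = 0. Hyperbolic (discriminant = 397.6336).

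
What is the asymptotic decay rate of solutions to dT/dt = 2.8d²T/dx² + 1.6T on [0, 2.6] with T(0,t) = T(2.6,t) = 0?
Eigenvalues: λₙ = 2.8n²π²/2.6² - 1.6.
First three modes:
  n=1: λ₁ = 2.8π²/2.6² - 1.6 ≈ 2.488
  n=2: λ₂ = 11.2π²/2.6² - 1.6 ≈ 14.752
  n=3: λ₃ = 25.2π²/2.6² - 1.6 ≈ 35.192
Since 2.8π²/2.6² ≈ 4.088 > 1.6, all λₙ > 0.
The n=1 mode decays slowest → dominates as t → ∞.
Asymptotic: T ~ c₁ sin(πx/2.6) e^{-λ₁t} with decay rate λ₁ ≈ 2.488.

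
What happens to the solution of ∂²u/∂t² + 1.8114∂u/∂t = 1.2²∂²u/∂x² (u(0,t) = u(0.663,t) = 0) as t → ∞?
u → 0. Damping (γ=1.8114) dissipates energy; oscillations decay exponentially.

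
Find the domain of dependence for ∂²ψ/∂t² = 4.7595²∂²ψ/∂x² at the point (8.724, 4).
Domain of dependence: [-10.314, 27.762]. Signals travel at speed 4.7595, so data within |x - 8.724| ≤ 4.7595·4 = 19.038 can reach the point.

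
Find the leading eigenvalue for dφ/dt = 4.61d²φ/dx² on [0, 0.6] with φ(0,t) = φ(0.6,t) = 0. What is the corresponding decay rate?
Eigenvalues: λₙ = 4.61n²π²/0.6².
First three modes:
  n=1: λ₁ = 4.61π²/0.6² ≈ 126.386
  n=2: λ₂ = 18.44π²/0.6² ≈ 505.543 (4× faster decay)
  n=3: λ₃ = 41.49π²/0.6² ≈ 1137.472 (9× faster decay)
As t → ∞, higher modes decay exponentially faster. The n=1 mode dominates: φ ~ c₁ sin(πx/0.6) e^{-λ₁t}.
Decay rate: λ₁ = 4.61π²/0.6² ≈ 126.386.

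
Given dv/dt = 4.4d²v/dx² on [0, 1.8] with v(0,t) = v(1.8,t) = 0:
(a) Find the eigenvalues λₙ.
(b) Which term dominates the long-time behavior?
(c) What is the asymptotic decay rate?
Eigenvalues: λₙ = 4.4n²π²/1.8².
First three modes:
  n=1: λ₁ = 4.4π²/1.8² ≈ 13.403
  n=2: λ₂ = 17.6π²/1.8² ≈ 53.613 (4× faster decay)
  n=3: λ₃ = 39.6π²/1.8² ≈ 120.628 (9× faster decay)
As t → ∞, higher modes decay exponentially faster. The n=1 mode dominates: v ~ c₁ sin(πx/1.8) e^{-λ₁t}.
Decay rate: λ₁ = 4.4π²/1.8² ≈ 13.403.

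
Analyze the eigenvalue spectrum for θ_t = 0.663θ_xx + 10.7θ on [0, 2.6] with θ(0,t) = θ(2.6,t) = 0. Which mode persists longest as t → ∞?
Eigenvalues: λₙ = 0.663n²π²/2.6² - 10.7.
First three modes:
  n=1: λ₁ = 0.663π²/2.6² - 10.7 ≈ -9.732
  n=2: λ₂ = 2.652π²/2.6² - 10.7 ≈ -6.828
  n=3: λ₃ = 5.967π²/2.6² - 10.7 ≈ -1.988
Since 0.663π²/2.6² ≈ 0.968 < 10.7, λ₁ < 0.
The n=1 mode grows fastest (−λₙ is largest for n=1) → dominates.
Asymptotic: θ ~ c₁ sin(πx/2.6) e^{9.732t} (exponential growth at rate −λ₁ ≈ 9.732).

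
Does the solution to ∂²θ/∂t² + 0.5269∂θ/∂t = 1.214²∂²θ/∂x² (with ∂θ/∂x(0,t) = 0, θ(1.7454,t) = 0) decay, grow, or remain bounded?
θ → 0. Damping (γ=0.5269) dissipates energy; oscillations decay exponentially.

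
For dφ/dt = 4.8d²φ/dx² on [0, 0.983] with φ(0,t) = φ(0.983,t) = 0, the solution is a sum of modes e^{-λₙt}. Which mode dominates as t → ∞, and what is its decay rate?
Eigenvalues: λₙ = 4.8n²π²/0.983².
First three modes:
  n=1: λ₁ = 4.8π²/0.983² ≈ 49.027
  n=2: λ₂ = 19.2π²/0.983² ≈ 196.107 (4× faster decay)
  n=3: λ₃ = 43.2π²/0.983² ≈ 441.242 (9× faster decay)
As t → ∞, higher modes decay exponentially faster. The n=1 mode dominates: φ ~ c₁ sin(πx/0.983) e^{-λ₁t}.
Decay rate: λ₁ = 4.8π²/0.983² ≈ 49.027.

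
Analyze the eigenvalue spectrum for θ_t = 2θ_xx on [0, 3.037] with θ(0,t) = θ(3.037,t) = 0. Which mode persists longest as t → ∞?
Eigenvalues: λₙ = 2n²π²/3.037².
First three modes:
  n=1: λ₁ = 2π²/3.037² ≈ 2.14
  n=2: λ₂ = 8π²/3.037² ≈ 8.561 (4× faster decay)
  n=3: λ₃ = 18π²/3.037² ≈ 19.261 (9× faster decay)
As t → ∞, higher modes decay exponentially faster. The n=1 mode dominates: θ ~ c₁ sin(πx/3.037) e^{-λ₁t}.
Decay rate: λ₁ = 2π²/3.037² ≈ 2.14.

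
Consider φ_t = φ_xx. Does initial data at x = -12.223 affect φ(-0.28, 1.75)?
Yes, for any finite x. The heat equation has infinite propagation speed, so all initial data affects all points at any t > 0.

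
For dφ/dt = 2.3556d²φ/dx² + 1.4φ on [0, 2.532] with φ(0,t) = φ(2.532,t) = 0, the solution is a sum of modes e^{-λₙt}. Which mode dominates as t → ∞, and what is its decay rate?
Eigenvalues: λₙ = 2.3556n²π²/2.532² - 1.4.
First three modes:
  n=1: λ₁ = 2.3556π²/2.532² - 1.4 ≈ 2.226
  n=2: λ₂ = 9.4224π²/2.532² - 1.4 ≈ 13.106
  n=3: λ₃ = 21.2004π²/2.532² - 1.4 ≈ 31.237
Since 2.3556π²/2.532² ≈ 3.626 > 1.4, all λₙ > 0.
The n=1 mode decays slowest → dominates as t → ∞.
Asymptotic: φ ~ c₁ sin(πx/2.532) e^{-λ₁t} with decay rate λ₁ ≈ 2.226.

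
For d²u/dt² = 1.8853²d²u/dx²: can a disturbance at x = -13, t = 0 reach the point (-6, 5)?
Yes. The domain of dependence is [-15.4265, 3.4265], and -13 ∈ [-15.4265, 3.4265].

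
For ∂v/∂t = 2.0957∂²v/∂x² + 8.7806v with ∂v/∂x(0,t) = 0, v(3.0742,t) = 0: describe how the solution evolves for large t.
v grows unboundedly. Reaction dominates diffusion (r=8.7806 > κπ²/(4L²)≈0.55); solution grows exponentially.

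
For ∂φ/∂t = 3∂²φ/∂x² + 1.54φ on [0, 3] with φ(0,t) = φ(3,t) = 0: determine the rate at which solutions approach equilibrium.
Eigenvalues: λₙ = 3n²π²/3² - 1.54.
First three modes:
  n=1: λ₁ = 3π²/3² - 1.54 ≈ 1.75
  n=2: λ₂ = 12π²/3² - 1.54 ≈ 11.619
  n=3: λ₃ = 27π²/3² - 1.54 ≈ 28.069
Since 3π²/3² ≈ 3.29 > 1.54, all λₙ > 0.
The n=1 mode decays slowest → dominates as t → ∞.
Asymptotic: φ ~ c₁ sin(πx/3) e^{-λ₁t} with decay rate λ₁ ≈ 1.75.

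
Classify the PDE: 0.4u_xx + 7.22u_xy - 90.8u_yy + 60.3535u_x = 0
A = 0.4, B = 7.22, C = -90.8. Discriminant B² - 4AC = 197.4084. Since 197.4084 > 0, hyperbolic.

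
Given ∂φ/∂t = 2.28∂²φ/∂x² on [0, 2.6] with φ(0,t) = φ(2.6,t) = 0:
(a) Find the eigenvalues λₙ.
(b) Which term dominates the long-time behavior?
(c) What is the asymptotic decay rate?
Eigenvalues: λₙ = 2.28n²π²/2.6².
First three modes:
  n=1: λ₁ = 2.28π²/2.6² ≈ 3.329
  n=2: λ₂ = 9.12π²/2.6² ≈ 13.315 (4× faster decay)
  n=3: λ₃ = 20.52π²/2.6² ≈ 29.959 (9× faster decay)
As t → ∞, higher modes decay exponentially faster. The n=1 mode dominates: φ ~ c₁ sin(πx/2.6) e^{-λ₁t}.
Decay rate: λ₁ = 2.28π²/2.6² ≈ 3.329.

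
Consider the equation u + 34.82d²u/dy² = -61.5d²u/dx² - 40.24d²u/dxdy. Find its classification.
Rewriting in standard form: 61.5d²u/dx² + 40.24d²u/dxdy + 34.82d²u/dy² + u = 0. Elliptic. (A = 61.5, B = 40.24, C = 34.82 gives B² - 4AC = -6946.4624.)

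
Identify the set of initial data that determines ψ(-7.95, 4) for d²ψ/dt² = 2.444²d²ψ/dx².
Domain of dependence: [-17.726, 1.826]. Signals travel at speed 2.444, so data within |x - -7.95| ≤ 2.444·4 = 9.776 can reach the point.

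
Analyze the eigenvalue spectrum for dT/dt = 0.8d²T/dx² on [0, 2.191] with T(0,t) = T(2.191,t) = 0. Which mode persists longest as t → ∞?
Eigenvalues: λₙ = 0.8n²π²/2.191².
First three modes:
  n=1: λ₁ = 0.8π²/2.191² ≈ 1.645
  n=2: λ₂ = 3.2π²/2.191² ≈ 6.579 (4× faster decay)
  n=3: λ₃ = 7.2π²/2.191² ≈ 14.803 (9× faster decay)
As t → ∞, higher modes decay exponentially faster. The n=1 mode dominates: T ~ c₁ sin(πx/2.191) e^{-λ₁t}.
Decay rate: λ₁ = 0.8π²/2.191² ≈ 1.645.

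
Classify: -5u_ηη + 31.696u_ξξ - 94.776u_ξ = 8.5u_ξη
Rewriting in standard form: 31.696u_ξξ - 8.5u_ξη - 5u_ηη - 94.776u_ξ = 0. Hyperbolic (discriminant = 706.17).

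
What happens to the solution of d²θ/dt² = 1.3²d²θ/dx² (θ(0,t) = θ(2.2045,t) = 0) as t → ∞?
θ oscillates (no decay). Energy is conserved; the solution oscillates indefinitely as standing waves.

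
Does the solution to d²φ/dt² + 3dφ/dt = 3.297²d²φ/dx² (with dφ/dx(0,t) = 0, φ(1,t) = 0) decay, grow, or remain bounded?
φ → 0. Damping (γ=3) dissipates energy; oscillations decay exponentially.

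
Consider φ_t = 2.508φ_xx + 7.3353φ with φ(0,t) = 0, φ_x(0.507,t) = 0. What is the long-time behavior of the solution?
As t → ∞, φ → 0. Diffusion dominates reaction (r=7.3353 < κπ²/(4L²)≈24.07); solution decays.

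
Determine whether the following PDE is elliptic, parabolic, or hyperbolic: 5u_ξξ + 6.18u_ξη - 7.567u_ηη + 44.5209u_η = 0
Coefficients: A = 5, B = 6.18, C = -7.567. B² - 4AC = 189.5324, which is positive, so the equation is hyperbolic.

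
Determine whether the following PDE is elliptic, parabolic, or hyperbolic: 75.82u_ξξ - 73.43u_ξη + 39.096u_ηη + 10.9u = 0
Coefficients: A = 75.82, B = -73.43, C = 39.096. B² - 4AC = -6465.06998, which is negative, so the equation is elliptic.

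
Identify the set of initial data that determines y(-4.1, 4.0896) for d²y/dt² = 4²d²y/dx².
Domain of dependence: [-20.4584, 12.2584]. Signals travel at speed 4, so data within |x - -4.1| ≤ 4·4.0896 = 16.3584 can reach the point.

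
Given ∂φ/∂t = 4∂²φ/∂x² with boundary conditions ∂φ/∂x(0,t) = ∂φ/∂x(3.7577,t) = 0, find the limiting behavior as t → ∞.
φ → constant (steady state). Heat is conserved (no flux at boundaries); solution approaches the spatial average.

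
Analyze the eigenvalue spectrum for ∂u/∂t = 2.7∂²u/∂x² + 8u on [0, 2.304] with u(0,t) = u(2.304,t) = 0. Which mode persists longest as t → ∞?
Eigenvalues: λₙ = 2.7n²π²/2.304² - 8.
First three modes:
  n=1: λ₁ = 2.7π²/2.304² - 8 ≈ -2.98
  n=2: λ₂ = 10.8π²/2.304² - 8 ≈ 12.08
  n=3: λ₃ = 24.3π²/2.304² - 8 ≈ 37.179
Since 2.7π²/2.304² ≈ 5.02 < 8, λ₁ < 0.
The n=1 mode grows fastest (−λₙ is largest for n=1) → dominates.
Asymptotic: u ~ c₁ sin(πx/2.304) e^{2.98t} (exponential growth at rate −λ₁ ≈ 2.98).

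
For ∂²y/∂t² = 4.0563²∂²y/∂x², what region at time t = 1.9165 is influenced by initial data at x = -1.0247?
Domain of influence: [-8.79859895, 6.74919895]. Data at x = -1.0247 spreads outward at speed 4.0563.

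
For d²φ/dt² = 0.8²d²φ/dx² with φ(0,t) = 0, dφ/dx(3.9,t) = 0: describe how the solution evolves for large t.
φ oscillates (no decay). Energy is conserved; the solution oscillates indefinitely as standing waves.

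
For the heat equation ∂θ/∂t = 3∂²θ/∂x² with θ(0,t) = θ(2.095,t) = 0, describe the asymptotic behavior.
θ → 0. Heat diffuses out through both boundaries.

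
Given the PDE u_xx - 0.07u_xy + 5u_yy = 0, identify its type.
The second-order coefficients are A = 1, B = -0.07, C = 5. Since B² - 4AC = -19.9951 < 0, this is an elliptic PDE.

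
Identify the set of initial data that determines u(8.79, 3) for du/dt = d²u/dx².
The entire real line. The heat equation has infinite propagation speed: any initial disturbance instantly affects all points (though exponentially small far away).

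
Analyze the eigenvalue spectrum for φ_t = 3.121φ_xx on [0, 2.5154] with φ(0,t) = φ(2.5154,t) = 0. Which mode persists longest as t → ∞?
Eigenvalues: λₙ = 3.121n²π²/2.5154².
First three modes:
  n=1: λ₁ = 3.121π²/2.5154² ≈ 4.868
  n=2: λ₂ = 12.484π²/2.5154² ≈ 19.473 (4× faster decay)
  n=3: λ₃ = 28.089π²/2.5154² ≈ 43.815 (9× faster decay)
As t → ∞, higher modes decay exponentially faster. The n=1 mode dominates: φ ~ c₁ sin(πx/2.5154) e^{-λ₁t}.
Decay rate: λ₁ = 3.121π²/2.5154² ≈ 4.868.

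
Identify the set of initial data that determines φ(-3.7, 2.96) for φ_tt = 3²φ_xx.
Domain of dependence: [-12.58, 5.18]. Signals travel at speed 3, so data within |x - -3.7| ≤ 3·2.96 = 8.88 can reach the point.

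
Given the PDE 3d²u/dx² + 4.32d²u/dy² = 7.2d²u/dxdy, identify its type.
Rewriting in standard form: 3d²u/dx² - 7.2d²u/dxdy + 4.32d²u/dy² = 0. The second-order coefficients are A = 3, B = -7.2, C = 4.32. Since B² - 4AC = 0 = 0, this is a parabolic PDE.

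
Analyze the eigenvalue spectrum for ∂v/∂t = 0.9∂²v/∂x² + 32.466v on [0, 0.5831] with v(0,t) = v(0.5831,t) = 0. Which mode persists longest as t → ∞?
Eigenvalues: λₙ = 0.9n²π²/0.5831² - 32.466.
First three modes:
  n=1: λ₁ = 0.9π²/0.5831² - 32.466 ≈ -6.341
  n=2: λ₂ = 3.6π²/0.5831² - 32.466 ≈ 72.034
  n=3: λ₃ = 8.1π²/0.5831² - 32.466 ≈ 202.659
Since 0.9π²/0.5831² ≈ 26.125 < 32.466, λ₁ < 0.
The n=1 mode grows fastest (−λₙ is largest for n=1) → dominates.
Asymptotic: v ~ c₁ sin(πx/0.5831) e^{6.341t} (exponential growth at rate −λ₁ ≈ 6.341).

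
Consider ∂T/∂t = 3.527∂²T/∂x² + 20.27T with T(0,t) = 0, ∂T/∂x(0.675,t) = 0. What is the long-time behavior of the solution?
As t → ∞, T grows unboundedly. Reaction dominates diffusion (r=20.27 > κπ²/(4L²)≈19.1); solution grows exponentially.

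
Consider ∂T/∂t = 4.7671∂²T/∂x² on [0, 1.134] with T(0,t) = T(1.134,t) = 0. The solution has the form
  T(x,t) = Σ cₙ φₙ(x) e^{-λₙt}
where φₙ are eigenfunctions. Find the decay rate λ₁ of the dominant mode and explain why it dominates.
Eigenvalues: λₙ = 4.7671n²π²/1.134².
First three modes:
  n=1: λ₁ = 4.7671π²/1.134² ≈ 36.587
  n=2: λ₂ = 19.0684π²/1.134² ≈ 146.348 (4× faster decay)
  n=3: λ₃ = 42.9039π²/1.134² ≈ 329.284 (9× faster decay)
As t → ∞, higher modes decay exponentially faster. The n=1 mode dominates: T ~ c₁ sin(πx/1.134) e^{-λ₁t}.
Decay rate: λ₁ = 4.7671π²/1.134² ≈ 36.587.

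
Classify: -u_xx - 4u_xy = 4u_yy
Rewriting in standard form: -u_xx - 4u_xy - 4u_yy = 0. Parabolic (discriminant = 0).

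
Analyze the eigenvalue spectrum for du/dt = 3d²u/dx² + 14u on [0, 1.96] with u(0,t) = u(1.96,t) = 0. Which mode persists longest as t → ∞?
Eigenvalues: λₙ = 3n²π²/1.96² - 14.
First three modes:
  n=1: λ₁ = 3π²/1.96² - 14 ≈ -6.293
  n=2: λ₂ = 12π²/1.96² - 14 ≈ 16.83
  n=3: λ₃ = 27π²/1.96² - 14 ≈ 55.367
Since 3π²/1.96² ≈ 7.707 < 14, λ₁ < 0.
The n=1 mode grows fastest (−λₙ is largest for n=1) → dominates.
Asymptotic: u ~ c₁ sin(πx/1.96) e^{6.293t} (exponential growth at rate −λ₁ ≈ 6.293).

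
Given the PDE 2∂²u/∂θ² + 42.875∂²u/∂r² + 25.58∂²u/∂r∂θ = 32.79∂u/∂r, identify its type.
Rewriting in standard form: 42.875∂²u/∂r² + 25.58∂²u/∂r∂θ + 2∂²u/∂θ² - 32.79∂u/∂r = 0. The second-order coefficients are A = 42.875, B = 25.58, C = 2. Since B² - 4AC = 311.3364 > 0, this is a hyperbolic PDE.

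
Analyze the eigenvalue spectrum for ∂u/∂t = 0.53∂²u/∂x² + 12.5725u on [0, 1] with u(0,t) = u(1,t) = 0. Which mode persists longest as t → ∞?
Eigenvalues: λₙ = 0.53n²π²/1² - 12.5725.
First three modes:
  n=1: λ₁ = 0.53π² - 12.5725 ≈ -7.342
  n=2: λ₂ = 2.12π² - 12.5725 ≈ 8.351
  n=3: λ₃ = 4.77π² - 12.5725 ≈ 34.506
Since 0.53π² ≈ 5.231 < 12.5725, λ₁ < 0.
The n=1 mode grows fastest (−λₙ is largest for n=1) → dominates.
Asymptotic: u ~ c₁ sin(πx/1) e^{7.342t} (exponential growth at rate −λ₁ ≈ 7.342).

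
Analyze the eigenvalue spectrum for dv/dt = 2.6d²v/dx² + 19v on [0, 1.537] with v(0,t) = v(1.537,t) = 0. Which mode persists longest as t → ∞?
Eigenvalues: λₙ = 2.6n²π²/1.537² - 19.
First three modes:
  n=1: λ₁ = 2.6π²/1.537² - 19 ≈ -8.138
  n=2: λ₂ = 10.4π²/1.537² - 19 ≈ 24.45
  n=3: λ₃ = 23.4π²/1.537² - 19 ≈ 78.762
Since 2.6π²/1.537² ≈ 10.862 < 19, λ₁ < 0.
The n=1 mode grows fastest (−λₙ is largest for n=1) → dominates.
Asymptotic: v ~ c₁ sin(πx/1.537) e^{8.138t} (exponential growth at rate −λ₁ ≈ 8.138).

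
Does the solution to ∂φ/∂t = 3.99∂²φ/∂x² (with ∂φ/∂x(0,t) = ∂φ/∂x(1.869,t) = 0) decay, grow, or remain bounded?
φ → constant (steady state). Heat is conserved (no flux at boundaries); solution approaches the spatial average.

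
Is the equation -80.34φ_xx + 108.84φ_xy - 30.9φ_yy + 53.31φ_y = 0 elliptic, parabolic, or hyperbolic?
Computing B² - 4AC with A = -80.34, B = 108.84, C = -30.9: discriminant = 1916.1216 (positive). Answer: hyperbolic.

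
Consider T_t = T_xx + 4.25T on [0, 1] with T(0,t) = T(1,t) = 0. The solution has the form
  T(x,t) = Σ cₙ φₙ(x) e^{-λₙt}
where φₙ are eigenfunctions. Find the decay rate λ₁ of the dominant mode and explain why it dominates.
Eigenvalues: λₙ = n²π²/1² - 4.25.
First three modes:
  n=1: λ₁ = π² - 4.25 ≈ 5.62
  n=2: λ₂ = 4π² - 4.25 ≈ 35.228
  n=3: λ₃ = 9π² - 4.25 ≈ 84.576
Since π² ≈ 9.87 > 4.25, all λₙ > 0.
The n=1 mode decays slowest → dominates as t → ∞.
Asymptotic: T ~ c₁ sin(πx/1) e^{-λ₁t} with decay rate λ₁ ≈ 5.62.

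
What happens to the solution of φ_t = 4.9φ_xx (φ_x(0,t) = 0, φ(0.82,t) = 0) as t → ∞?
φ → 0. Heat escapes through the Dirichlet boundary.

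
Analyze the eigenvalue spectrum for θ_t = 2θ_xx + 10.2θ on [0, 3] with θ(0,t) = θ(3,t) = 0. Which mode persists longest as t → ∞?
Eigenvalues: λₙ = 2n²π²/3² - 10.2.
First three modes:
  n=1: λ₁ = 2π²/3² - 10.2 ≈ -8.007
  n=2: λ₂ = 8π²/3² - 10.2 ≈ -1.427
  n=3: λ₃ = 18π²/3² - 10.2 ≈ 9.539
Since 2π²/3² ≈ 2.193 < 10.2, λ₁ < 0.
The n=1 mode grows fastest (−λₙ is largest for n=1) → dominates.
Asymptotic: θ ~ c₁ sin(πx/3) e^{8.007t} (exponential growth at rate −λ₁ ≈ 8.007).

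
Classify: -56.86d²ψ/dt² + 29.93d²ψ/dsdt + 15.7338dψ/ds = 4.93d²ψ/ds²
Rewriting in standard form: -4.93d²ψ/ds² + 29.93d²ψ/dsdt - 56.86d²ψ/dt² + 15.7338dψ/ds = 0. Elliptic (discriminant = -225.4743).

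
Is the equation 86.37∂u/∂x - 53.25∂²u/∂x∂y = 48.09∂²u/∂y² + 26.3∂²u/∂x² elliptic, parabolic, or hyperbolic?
Rewriting in standard form: -26.3∂²u/∂x² - 53.25∂²u/∂x∂y - 48.09∂²u/∂y² + 86.37∂u/∂x = 0. Computing B² - 4AC with A = -26.3, B = -53.25, C = -48.09: discriminant = -2223.5055 (negative). Answer: elliptic.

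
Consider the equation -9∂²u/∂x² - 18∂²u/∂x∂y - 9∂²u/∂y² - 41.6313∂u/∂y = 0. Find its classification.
Parabolic. (A = -9, B = -18, C = -9 gives B² - 4AC = 0.)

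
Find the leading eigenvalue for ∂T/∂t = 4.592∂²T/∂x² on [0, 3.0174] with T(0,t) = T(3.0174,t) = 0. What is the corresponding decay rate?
Eigenvalues: λₙ = 4.592n²π²/3.0174².
First three modes:
  n=1: λ₁ = 4.592π²/3.0174² ≈ 4.978
  n=2: λ₂ = 18.368π²/3.0174² ≈ 19.911 (4× faster decay)
  n=3: λ₃ = 41.328π²/3.0174² ≈ 44.8 (9× faster decay)
As t → ∞, higher modes decay exponentially faster. The n=1 mode dominates: T ~ c₁ sin(πx/3.0174) e^{-λ₁t}.
Decay rate: λ₁ = 4.592π²/3.0174² ≈ 4.978.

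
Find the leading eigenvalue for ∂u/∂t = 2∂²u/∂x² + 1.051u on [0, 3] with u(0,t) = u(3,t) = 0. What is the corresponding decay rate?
Eigenvalues: λₙ = 2n²π²/3² - 1.051.
First three modes:
  n=1: λ₁ = 2π²/3² - 1.051 ≈ 1.142
  n=2: λ₂ = 8π²/3² - 1.051 ≈ 7.722
  n=3: λ₃ = 18π²/3² - 1.051 ≈ 18.688
Since 2π²/3² ≈ 2.193 > 1.051, all λₙ > 0.
The n=1 mode decays slowest → dominates as t → ∞.
Asymptotic: u ~ c₁ sin(πx/3) e^{-λ₁t} with decay rate λ₁ ≈ 1.142.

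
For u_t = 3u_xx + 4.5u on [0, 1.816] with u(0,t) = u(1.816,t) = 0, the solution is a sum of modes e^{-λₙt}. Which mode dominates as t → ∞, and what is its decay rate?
Eigenvalues: λₙ = 3n²π²/1.816² - 4.5.
First three modes:
  n=1: λ₁ = 3π²/1.816² - 4.5 ≈ 4.478
  n=2: λ₂ = 12π²/1.816² - 4.5 ≈ 31.413
  n=3: λ₃ = 27π²/1.816² - 4.5 ≈ 76.304
Since 3π²/1.816² ≈ 8.978 > 4.5, all λₙ > 0.
The n=1 mode decays slowest → dominates as t → ∞.
Asymptotic: u ~ c₁ sin(πx/1.816) e^{-λ₁t} with decay rate λ₁ ≈ 4.478.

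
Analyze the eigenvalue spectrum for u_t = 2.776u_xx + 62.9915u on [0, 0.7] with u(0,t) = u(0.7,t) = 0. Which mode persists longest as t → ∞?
Eigenvalues: λₙ = 2.776n²π²/0.7² - 62.9915.
First three modes:
  n=1: λ₁ = 2.776π²/0.7² - 62.9915 ≈ -7.077
  n=2: λ₂ = 11.104π²/0.7² - 62.9915 ≈ 160.666
  n=3: λ₃ = 24.984π²/0.7² - 62.9915 ≈ 440.237
Since 2.776π²/0.7² ≈ 55.914 < 62.9915, λ₁ < 0.
The n=1 mode grows fastest (−λₙ is largest for n=1) → dominates.
Asymptotic: u ~ c₁ sin(πx/0.7) e^{7.077t} (exponential growth at rate −λ₁ ≈ 7.077).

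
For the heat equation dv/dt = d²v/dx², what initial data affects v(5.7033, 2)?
The entire real line. The heat equation has infinite propagation speed: any initial disturbance instantly affects all points (though exponentially small far away).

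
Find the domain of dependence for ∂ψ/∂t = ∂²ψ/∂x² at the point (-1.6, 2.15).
The entire real line. The heat equation has infinite propagation speed: any initial disturbance instantly affects all points (though exponentially small far away).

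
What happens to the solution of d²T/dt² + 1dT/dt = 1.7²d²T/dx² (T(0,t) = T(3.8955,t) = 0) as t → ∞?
T → 0. Damping (γ=1) dissipates energy; oscillations decay exponentially.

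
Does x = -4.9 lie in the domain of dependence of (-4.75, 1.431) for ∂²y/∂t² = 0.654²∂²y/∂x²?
Yes. The domain of dependence is [-5.685874, -3.814126], and -4.9 ∈ [-5.685874, -3.814126].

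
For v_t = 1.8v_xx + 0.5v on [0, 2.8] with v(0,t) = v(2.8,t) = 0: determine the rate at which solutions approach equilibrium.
Eigenvalues: λₙ = 1.8n²π²/2.8² - 0.5.
First three modes:
  n=1: λ₁ = 1.8π²/2.8² - 0.5 ≈ 1.766
  n=2: λ₂ = 7.2π²/2.8² - 0.5 ≈ 8.564
  n=3: λ₃ = 16.2π²/2.8² - 0.5 ≈ 19.894
Since 1.8π²/2.8² ≈ 2.266 > 0.5, all λₙ > 0.
The n=1 mode decays slowest → dominates as t → ∞.
Asymptotic: v ~ c₁ sin(πx/2.8) e^{-λ₁t} with decay rate λ₁ ≈ 1.766.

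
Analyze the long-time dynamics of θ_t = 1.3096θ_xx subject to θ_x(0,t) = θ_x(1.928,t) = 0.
Long-time behavior: θ → constant (steady state). Heat is conserved (no flux at boundaries); solution approaches the spatial average.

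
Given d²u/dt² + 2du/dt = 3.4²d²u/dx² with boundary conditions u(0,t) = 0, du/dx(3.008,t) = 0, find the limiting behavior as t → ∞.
u → 0. Damping (γ=2) dissipates energy; oscillations decay exponentially.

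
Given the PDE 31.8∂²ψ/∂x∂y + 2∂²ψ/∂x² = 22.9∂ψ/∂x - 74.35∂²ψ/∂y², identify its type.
Rewriting in standard form: 2∂²ψ/∂x² + 31.8∂²ψ/∂x∂y + 74.35∂²ψ/∂y² - 22.9∂ψ/∂x = 0. The second-order coefficients are A = 2, B = 31.8, C = 74.35. Since B² - 4AC = 416.44 > 0, this is a hyperbolic PDE.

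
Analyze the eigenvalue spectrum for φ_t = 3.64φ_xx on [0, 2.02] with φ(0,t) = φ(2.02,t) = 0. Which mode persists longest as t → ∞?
Eigenvalues: λₙ = 3.64n²π²/2.02².
First three modes:
  n=1: λ₁ = 3.64π²/2.02² ≈ 8.804
  n=2: λ₂ = 14.56π²/2.02² ≈ 35.217 (4× faster decay)
  n=3: λ₃ = 32.76π²/2.02² ≈ 79.239 (9× faster decay)
As t → ∞, higher modes decay exponentially faster. The n=1 mode dominates: φ ~ c₁ sin(πx/2.02) e^{-λ₁t}.
Decay rate: λ₁ = 3.64π²/2.02² ≈ 8.804.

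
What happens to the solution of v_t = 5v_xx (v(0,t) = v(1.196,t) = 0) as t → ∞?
v → 0. Heat diffuses out through both boundaries.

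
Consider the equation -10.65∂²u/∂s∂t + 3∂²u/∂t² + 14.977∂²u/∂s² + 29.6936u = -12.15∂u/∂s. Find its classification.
Rewriting in standard form: 14.977∂²u/∂s² - 10.65∂²u/∂s∂t + 3∂²u/∂t² + 12.15∂u/∂s + 29.6936u = 0. Elliptic. (A = 14.977, B = -10.65, C = 3 gives B² - 4AC = -66.3015.)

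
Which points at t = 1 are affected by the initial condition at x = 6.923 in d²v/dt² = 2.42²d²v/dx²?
Domain of influence: [4.503, 9.343]. Data at x = 6.923 spreads outward at speed 2.42.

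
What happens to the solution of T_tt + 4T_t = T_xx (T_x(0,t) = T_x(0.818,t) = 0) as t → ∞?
T → constant (steady state). Damping (γ=4) dissipates the nonconstant modes; with Neumann BCs the spatial average obeys M''+γM'=0 and tends to a finite limit.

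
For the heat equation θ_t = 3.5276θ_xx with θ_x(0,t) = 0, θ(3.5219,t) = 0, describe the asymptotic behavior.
θ → 0. Heat escapes through the Dirichlet boundary.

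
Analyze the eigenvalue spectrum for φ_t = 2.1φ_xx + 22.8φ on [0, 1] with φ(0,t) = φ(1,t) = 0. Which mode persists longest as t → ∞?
Eigenvalues: λₙ = 2.1n²π²/1² - 22.8.
First three modes:
  n=1: λ₁ = 2.1π² - 22.8 ≈ -2.074
  n=2: λ₂ = 8.4π² - 22.8 ≈ 60.105
  n=3: λ₃ = 18.9π² - 22.8 ≈ 163.736
Since 2.1π² ≈ 20.726 < 22.8, λ₁ < 0.
The n=1 mode grows fastest (−λₙ is largest for n=1) → dominates.
Asymptotic: φ ~ c₁ sin(πx/1) e^{2.074t} (exponential growth at rate −λ₁ ≈ 2.074).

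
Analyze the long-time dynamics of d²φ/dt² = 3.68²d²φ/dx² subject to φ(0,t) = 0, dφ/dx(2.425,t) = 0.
Long-time behavior: φ oscillates (no decay). Energy is conserved; the solution oscillates indefinitely as standing waves.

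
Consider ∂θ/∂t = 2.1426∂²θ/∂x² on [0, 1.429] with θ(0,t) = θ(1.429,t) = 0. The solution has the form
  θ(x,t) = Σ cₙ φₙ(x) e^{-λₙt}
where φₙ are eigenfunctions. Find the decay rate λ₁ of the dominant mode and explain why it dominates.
Eigenvalues: λₙ = 2.1426n²π²/1.429².
First three modes:
  n=1: λ₁ = 2.1426π²/1.429² ≈ 10.356
  n=2: λ₂ = 8.5704π²/1.429² ≈ 41.423 (4× faster decay)
  n=3: λ₃ = 19.2834π²/1.429² ≈ 93.201 (9× faster decay)
As t → ∞, higher modes decay exponentially faster. The n=1 mode dominates: θ ~ c₁ sin(πx/1.429) e^{-λ₁t}.
Decay rate: λ₁ = 2.1426π²/1.429² ≈ 10.356.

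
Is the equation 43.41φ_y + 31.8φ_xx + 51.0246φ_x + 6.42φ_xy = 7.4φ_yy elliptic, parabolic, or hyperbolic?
Rewriting in standard form: 31.8φ_xx + 6.42φ_xy - 7.4φ_yy + 51.0246φ_x + 43.41φ_y = 0. Computing B² - 4AC with A = 31.8, B = 6.42, C = -7.4: discriminant = 982.4964 (positive). Answer: hyperbolic.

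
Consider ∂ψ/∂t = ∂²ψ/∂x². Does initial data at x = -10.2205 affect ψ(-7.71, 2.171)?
Yes, for any finite x. The heat equation has infinite propagation speed, so all initial data affects all points at any t > 0.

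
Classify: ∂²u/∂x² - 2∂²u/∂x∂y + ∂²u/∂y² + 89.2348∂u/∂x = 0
Parabolic (discriminant = 0).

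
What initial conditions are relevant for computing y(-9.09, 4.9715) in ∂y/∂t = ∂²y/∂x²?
The entire real line. The heat equation has infinite propagation speed: any initial disturbance instantly affects all points (though exponentially small far away).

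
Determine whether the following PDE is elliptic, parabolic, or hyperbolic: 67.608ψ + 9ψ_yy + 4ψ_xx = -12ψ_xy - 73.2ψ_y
Rewriting in standard form: 4ψ_xx + 12ψ_xy + 9ψ_yy + 73.2ψ_y + 67.608ψ = 0. Coefficients: A = 4, B = 12, C = 9. B² - 4AC = 0, which is zero, so the equation is parabolic.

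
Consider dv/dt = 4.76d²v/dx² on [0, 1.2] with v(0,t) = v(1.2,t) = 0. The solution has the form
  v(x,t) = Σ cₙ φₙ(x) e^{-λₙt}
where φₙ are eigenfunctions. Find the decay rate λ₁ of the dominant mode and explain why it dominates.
Eigenvalues: λₙ = 4.76n²π²/1.2².
First three modes:
  n=1: λ₁ = 4.76π²/1.2² ≈ 32.625
  n=2: λ₂ = 19.04π²/1.2² ≈ 130.498 (4× faster decay)
  n=3: λ₃ = 42.84π²/1.2² ≈ 293.621 (9× faster decay)
As t → ∞, higher modes decay exponentially faster. The n=1 mode dominates: v ~ c₁ sin(πx/1.2) e^{-λ₁t}.
Decay rate: λ₁ = 4.76π²/1.2² ≈ 32.625.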